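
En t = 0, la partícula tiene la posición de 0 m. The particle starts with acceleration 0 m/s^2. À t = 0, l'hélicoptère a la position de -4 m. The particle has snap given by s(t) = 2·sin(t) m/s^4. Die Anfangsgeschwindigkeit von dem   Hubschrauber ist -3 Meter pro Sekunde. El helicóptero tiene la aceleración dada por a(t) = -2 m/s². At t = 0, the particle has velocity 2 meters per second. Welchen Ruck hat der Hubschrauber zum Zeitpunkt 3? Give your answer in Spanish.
Debemos derivar nuestra ecuación de la aceleración a(t) = -2 1 vez. Tomando d/dt de a(t), encontramos j(t) = 0. Tenemos la sacudida j(t) = 0. Sustituyendo t = 3: j(3) = 0.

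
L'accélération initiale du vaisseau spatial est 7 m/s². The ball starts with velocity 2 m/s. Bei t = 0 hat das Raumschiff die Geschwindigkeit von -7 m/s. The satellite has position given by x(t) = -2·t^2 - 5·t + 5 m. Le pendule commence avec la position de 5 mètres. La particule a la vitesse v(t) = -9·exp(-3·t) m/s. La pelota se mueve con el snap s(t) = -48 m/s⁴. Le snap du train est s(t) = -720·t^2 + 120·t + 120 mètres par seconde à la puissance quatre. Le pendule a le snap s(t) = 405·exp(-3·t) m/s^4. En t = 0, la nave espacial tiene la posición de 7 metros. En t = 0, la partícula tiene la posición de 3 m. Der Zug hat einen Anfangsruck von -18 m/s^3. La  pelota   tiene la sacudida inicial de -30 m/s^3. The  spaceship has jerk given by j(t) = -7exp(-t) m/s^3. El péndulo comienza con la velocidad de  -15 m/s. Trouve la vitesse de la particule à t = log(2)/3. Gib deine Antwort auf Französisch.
En utilisant v(t) = -9·exp(-3·t) et en substituant t = log(2)/3, nous trouvons v = -9/2.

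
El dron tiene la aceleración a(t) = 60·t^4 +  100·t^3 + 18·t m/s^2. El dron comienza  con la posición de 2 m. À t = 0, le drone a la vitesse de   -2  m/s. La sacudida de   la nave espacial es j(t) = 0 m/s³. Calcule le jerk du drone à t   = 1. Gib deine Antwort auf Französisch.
Pour résoudre ceci, nous devons prendre 1 dérivée de notre équation de l'accélération a(t) = 60·t^4 + 100·t^3 + 18·t. La dérivée de l'accélération donne le jerk: j(t) = 240·t^3 + 300·t^2 + 18. En utilisant j(t) = 240·t^3 + 300·t^2 + 18 et en substituant t = 1, nous trouvons j = 558.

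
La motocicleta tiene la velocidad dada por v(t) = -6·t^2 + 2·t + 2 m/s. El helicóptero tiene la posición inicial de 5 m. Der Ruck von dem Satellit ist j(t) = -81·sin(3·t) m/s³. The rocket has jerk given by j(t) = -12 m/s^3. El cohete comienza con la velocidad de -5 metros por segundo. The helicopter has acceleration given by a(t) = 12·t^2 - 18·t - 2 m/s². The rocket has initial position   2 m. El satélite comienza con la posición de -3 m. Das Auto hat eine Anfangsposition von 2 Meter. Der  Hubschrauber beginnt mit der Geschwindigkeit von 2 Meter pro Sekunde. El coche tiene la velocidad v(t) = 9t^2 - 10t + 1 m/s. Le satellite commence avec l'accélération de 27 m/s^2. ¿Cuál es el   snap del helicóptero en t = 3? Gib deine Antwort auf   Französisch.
En partant de l'accélération a(t) = 12·t^2 - 18·t - 2, nous prenons 2 dérivées. En dérivant l'accélération, nous obtenons le jerk: j(t) = 24·t - 18. En dérivant le jerk, nous obtenons le snap: s(t) = 24. Nous avons le snap s(t) = 24. En substituant t = 3: s(3) = 24.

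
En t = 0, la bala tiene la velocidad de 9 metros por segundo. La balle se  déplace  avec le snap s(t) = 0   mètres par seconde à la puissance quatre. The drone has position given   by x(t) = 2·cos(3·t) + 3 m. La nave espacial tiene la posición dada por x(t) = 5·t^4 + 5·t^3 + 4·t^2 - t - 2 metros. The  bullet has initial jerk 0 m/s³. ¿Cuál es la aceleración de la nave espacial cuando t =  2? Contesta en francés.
En partant de la position x(t) = 5·t^4 + 5·t^3 + 4·t^2 - t - 2, nous prenons 2 dérivées. En dérivant la position, nous obtenons la vitesse: v(t) = 20·t^3 + 15·t^2 + 8·t - 1. En dérivant la vitesse, nous obtenons l'accélération: a(t) = 60·t^2 + 30·t + 8. En utilisant a(t) = 60·t^2 + 30·t + 8 et en substituant t = 2, nous trouvons a = 308.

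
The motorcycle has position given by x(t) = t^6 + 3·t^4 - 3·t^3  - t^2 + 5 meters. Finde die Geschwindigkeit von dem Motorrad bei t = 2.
Um dies zu lösen, müssen wir 1 Ableitung unserer Gleichung für die Position x(t) = t^6 + 3·t^4 - 3·t^3 - t^2 + 5 nehmen. Durch Ableiten von der Position erhalten wir die Geschwindigkeit: v(t) = 6·t^5 + 12·t^3 - 9·t^2 - 2·t. Aus der Gleichung für die Geschwindigkeit v(t) = 6·t^5 + 12·t^3 - 9·t^2 - 2·t, setzen wir t = 2 ein und erhalten v = 248.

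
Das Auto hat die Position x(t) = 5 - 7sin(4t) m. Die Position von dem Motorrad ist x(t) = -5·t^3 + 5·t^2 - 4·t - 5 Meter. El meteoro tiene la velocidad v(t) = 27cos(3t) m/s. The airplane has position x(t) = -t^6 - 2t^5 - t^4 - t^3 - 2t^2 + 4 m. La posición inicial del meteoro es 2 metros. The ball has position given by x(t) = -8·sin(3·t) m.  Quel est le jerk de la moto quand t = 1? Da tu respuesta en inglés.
To solve this, we need to take 3 derivatives of our position equation x(t) = -5·t^3 + 5·t^2 - 4·t - 5. Taking d/dt of x(t), we find v(t) = -15·t^2 + 10·t - 4. Taking d/dt of v(t), we find a(t) = 10 - 30·t. Taking d/dt of a(t), we find j(t) = -30. We have jerk j(t) = -30. Substituting t = 1: j(1) = -30.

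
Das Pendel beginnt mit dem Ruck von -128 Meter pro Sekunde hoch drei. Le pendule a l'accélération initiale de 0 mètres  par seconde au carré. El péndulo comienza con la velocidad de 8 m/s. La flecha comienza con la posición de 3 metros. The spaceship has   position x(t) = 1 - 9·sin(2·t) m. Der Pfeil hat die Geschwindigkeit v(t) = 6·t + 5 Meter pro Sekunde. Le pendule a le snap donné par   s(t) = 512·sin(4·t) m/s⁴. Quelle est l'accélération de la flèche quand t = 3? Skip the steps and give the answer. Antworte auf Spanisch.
La aceleración en t = 3 es a = 6.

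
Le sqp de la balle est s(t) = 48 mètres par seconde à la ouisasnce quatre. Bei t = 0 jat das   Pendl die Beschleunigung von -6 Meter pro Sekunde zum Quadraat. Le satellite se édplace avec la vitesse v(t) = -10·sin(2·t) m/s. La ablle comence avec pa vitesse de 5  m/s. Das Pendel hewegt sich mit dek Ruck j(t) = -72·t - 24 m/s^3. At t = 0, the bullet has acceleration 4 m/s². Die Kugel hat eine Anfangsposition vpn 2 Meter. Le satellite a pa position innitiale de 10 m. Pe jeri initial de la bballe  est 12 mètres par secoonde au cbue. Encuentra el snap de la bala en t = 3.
Tenemos el snap s(t) = 48. Sustituyendo t = 3: s(3) = 48.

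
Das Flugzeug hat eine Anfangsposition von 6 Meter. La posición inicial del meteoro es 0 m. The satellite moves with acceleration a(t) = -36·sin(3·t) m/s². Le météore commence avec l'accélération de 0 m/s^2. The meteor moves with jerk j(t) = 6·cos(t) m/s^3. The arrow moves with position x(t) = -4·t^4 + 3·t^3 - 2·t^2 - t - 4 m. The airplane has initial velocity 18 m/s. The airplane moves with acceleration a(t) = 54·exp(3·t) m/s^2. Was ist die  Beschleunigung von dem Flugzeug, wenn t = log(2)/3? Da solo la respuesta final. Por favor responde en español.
En t = log(2)/3, a = 108.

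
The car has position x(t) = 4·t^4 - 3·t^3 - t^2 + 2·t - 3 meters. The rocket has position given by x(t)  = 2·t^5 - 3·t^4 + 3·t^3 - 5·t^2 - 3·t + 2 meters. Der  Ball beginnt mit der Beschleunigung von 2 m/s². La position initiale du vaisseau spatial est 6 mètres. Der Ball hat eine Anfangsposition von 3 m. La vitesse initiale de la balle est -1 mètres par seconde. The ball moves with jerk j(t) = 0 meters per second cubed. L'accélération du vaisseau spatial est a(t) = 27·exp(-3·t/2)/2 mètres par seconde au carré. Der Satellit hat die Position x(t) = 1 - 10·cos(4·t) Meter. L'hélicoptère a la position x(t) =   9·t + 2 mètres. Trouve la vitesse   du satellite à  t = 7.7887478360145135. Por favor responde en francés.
Pour résoudre ceci, nous devons prendre 1 dérivée de notre équation de la position x(t) = 1 - 10·cos(4·t). La dérivée de la position donne la vitesse: v(t) = 40·sin(4·t). Nous avons la vitesse v(t) = 40·sin(4·t). En substituant t = 7.7887478360145135: v(7.7887478360145135) = -10.3193679745152.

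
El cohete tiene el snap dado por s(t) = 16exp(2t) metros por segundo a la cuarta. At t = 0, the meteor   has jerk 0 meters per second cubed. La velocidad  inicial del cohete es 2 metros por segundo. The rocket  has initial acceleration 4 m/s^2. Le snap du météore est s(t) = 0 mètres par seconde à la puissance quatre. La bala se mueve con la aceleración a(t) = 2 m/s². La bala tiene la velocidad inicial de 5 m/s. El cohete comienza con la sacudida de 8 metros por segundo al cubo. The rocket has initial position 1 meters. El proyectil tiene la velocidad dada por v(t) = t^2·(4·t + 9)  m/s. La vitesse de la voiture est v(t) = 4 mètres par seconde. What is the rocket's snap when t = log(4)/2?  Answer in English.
Using s(t) = 16·exp(2·t) and substituting t = log(4)/2, we find s = 64.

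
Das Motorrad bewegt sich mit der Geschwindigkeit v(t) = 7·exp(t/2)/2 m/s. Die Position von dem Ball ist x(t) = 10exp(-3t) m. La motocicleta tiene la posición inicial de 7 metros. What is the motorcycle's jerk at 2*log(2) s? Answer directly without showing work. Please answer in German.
Bei t = 2*log(2), j = 7/4.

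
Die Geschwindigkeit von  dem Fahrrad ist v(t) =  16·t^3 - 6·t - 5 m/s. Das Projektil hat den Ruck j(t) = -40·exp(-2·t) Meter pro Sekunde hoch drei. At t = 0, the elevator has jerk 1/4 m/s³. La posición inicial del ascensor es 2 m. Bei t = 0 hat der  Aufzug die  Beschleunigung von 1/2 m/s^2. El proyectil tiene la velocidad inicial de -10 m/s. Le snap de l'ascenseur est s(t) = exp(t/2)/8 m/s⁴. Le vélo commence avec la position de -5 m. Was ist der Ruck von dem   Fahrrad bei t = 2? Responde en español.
Para resolver esto, necesitamos tomar 2 derivadas de nuestra ecuación de la velocidad v(t) = 16·t^3 - 6·t - 5. La derivada de la velocidad da la aceleración: a(t) = 48·t^2 - 6. Derivando la aceleración, obtenemos la sacudida: j(t) = 96·t. De la ecuación de la sacudida j(t) = 96·t, sustituimos t = 2 para obtener j = 192.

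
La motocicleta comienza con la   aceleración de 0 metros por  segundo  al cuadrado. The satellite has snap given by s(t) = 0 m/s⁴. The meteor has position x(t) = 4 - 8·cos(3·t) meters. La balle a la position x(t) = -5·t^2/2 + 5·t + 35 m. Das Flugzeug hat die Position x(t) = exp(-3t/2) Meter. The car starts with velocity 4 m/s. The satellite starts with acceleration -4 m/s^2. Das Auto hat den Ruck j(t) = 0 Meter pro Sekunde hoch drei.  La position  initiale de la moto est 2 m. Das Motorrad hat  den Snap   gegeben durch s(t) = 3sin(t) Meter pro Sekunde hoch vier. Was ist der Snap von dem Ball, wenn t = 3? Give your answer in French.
Nous devons dériver notre équation de la position x(t) = -5·t^2/2 + 5·t + 35 4 fois. En dérivant la position, nous obtenons la vitesse: v(t) = 5 - 5·t. La dérivée de la vitesse donne l'accélération: a(t) = -5. En prenant d/dt de a(t), nous trouvons j(t) = 0. La dérivée du jerk donne le snap: s(t) = 0. De l'équation du snap s(t) = 0, nous substituons t = 3 pour obtenir s = 0.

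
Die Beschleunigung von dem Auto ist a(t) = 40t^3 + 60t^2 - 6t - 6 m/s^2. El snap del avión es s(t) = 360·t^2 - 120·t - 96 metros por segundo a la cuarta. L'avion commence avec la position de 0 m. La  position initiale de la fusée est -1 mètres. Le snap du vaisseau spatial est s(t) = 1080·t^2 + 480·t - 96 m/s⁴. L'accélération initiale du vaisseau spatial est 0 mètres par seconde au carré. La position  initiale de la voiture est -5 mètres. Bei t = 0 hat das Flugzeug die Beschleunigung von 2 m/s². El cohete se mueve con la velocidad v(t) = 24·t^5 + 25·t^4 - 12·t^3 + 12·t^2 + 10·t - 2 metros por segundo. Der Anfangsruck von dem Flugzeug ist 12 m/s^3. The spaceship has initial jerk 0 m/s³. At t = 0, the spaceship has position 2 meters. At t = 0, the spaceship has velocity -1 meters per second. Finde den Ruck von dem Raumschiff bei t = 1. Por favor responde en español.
Partiendo del snap s(t) = 1080·t^2 + 480·t - 96, tomamos 1 antiderivada. Tomando ∫s(t)dt y aplicando j(0) = 0, encontramos j(t) = 24·t·(15·t^2 + 10·t - 4). Tenemos la sacudida j(t) = 24·t·(15·t^2 + 10·t - 4). Sustituyendo t = 1: j(1) = 504.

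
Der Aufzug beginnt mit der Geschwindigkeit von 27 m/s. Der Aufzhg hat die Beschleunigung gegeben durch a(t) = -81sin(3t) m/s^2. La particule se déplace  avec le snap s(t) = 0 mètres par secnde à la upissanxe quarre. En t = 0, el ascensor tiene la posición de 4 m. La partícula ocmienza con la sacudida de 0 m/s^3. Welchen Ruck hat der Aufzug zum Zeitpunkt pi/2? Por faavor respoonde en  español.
Debemos derivar nuestra ecuación de la aceleración a(t) = -81·sin(3·t) 1 vez. Tomando d/dt de a(t), encontramos j(t) = -243·cos(3·t). Tenemos la sacudida j(t) = -243·cos(3·t). Sustituyendo t = pi/2: j(pi/2) = 0.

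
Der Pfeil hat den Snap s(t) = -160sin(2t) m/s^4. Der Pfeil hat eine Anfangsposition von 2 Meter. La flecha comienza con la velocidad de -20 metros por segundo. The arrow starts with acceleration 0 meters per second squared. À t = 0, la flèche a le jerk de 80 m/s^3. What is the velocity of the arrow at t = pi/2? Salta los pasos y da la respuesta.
At t = pi/2, v = 20.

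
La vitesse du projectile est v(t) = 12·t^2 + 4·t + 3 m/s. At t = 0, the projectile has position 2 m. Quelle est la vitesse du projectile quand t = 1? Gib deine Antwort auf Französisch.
Nous avons la vitesse v(t) = 12·t^2 + 4·t + 3. En substituant t = 1: v(1) = 19.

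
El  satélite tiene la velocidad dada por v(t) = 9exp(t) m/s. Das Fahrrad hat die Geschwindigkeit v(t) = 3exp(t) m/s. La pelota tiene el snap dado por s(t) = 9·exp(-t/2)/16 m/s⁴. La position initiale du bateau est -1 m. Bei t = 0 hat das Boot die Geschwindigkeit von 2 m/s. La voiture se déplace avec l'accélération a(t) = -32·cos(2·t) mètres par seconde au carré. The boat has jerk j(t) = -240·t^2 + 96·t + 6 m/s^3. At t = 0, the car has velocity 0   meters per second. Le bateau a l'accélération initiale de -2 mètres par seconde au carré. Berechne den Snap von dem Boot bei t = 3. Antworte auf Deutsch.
Ausgehend von dem Ruck j(t) = -240·t^2 + 96·t + 6, nehmen wir 1 Ableitung. Durch Ableiten von dem Ruck erhalten wir den Snap: s(t) = 96 - 480·t. Wir haben den Snap s(t) = 96 - 480·t. Durch Einsetzen von t = 3: s(3) = -1344.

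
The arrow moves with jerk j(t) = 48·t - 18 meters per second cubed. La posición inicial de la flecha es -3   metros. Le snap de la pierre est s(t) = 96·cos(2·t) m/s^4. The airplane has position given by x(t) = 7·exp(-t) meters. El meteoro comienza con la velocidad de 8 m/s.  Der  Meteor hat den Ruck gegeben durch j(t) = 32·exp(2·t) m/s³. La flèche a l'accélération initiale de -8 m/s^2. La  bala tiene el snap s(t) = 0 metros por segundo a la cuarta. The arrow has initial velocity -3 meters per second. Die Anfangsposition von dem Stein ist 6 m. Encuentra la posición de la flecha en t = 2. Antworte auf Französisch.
Pour résoudre ceci, nous devons prendre 3 primitives de notre équation du jerk j(t) = 48·t - 18. En intégrant le jerk et en utilisant la condition initiale a(0) = -8, nous obtenons a(t) = 24·t^2 - 18·t - 8. La primitive de l'accélération, avec v(0) = -3, donne la vitesse: v(t) = 8·t^3 - 9·t^2 - 8·t - 3. La primitive de la vitesse est la position. En utilisant x(0) = -3, nous obtenons x(t) = 2·t^4 - 3·t^3 - 4·t^2 - 3·t - 3. Nous avons la position x(t) = 2·t^4 - 3·t^3 - 4·t^2 - 3·t - 3. En substituant t = 2: x(2) = -17.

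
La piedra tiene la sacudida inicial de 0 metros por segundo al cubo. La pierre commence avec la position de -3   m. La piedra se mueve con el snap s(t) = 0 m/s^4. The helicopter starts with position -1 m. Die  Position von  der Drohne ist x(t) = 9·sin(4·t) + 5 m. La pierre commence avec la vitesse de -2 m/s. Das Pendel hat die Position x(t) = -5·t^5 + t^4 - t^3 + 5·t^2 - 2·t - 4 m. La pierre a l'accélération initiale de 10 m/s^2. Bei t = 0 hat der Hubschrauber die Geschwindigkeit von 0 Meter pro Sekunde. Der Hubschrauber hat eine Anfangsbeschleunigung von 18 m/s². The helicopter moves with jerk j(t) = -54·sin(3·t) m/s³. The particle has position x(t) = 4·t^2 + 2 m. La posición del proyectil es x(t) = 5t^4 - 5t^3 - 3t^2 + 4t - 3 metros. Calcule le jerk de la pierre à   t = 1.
Pour résoudre ceci, nous devons prendre 1 intégrale de notre équation du snap s(t) = 0. La primitive du snap est le jerk. En utilisant j(0) = 0, nous obtenons j(t) = 0. En utilisant j(t) = 0 et en substituant t = 1, nous trouvons j = 0.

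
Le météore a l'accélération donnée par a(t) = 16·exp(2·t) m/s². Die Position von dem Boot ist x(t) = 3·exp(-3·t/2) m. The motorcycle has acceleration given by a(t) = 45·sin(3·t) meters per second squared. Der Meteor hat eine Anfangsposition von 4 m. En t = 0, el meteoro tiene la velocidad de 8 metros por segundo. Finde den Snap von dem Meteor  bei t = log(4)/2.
Ausgehend von der Beschleunigung a(t) = 16·exp(2·t), nehmen wir 2 Ableitungen. Die Ableitung von der Beschleunigung ergibt den Ruck: j(t) = 32·exp(2·t). Mit d/dt von j(t) finden wir s(t) = 64·exp(2·t). Wir haben den Snap s(t) = 64·exp(2·t). Durch Einsetzen von t = log(4)/2: s(log(4)/2) = 256.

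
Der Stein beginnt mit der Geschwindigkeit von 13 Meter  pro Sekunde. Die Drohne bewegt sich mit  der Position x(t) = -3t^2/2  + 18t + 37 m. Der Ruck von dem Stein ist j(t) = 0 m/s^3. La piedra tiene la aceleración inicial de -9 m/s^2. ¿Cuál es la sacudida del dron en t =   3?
Para resolver esto, necesitamos tomar 3 derivadas de nuestra ecuación de la posición x(t) = -3·t^2/2 + 18·t + 37. Tomando d/dt de x(t), encontramos v(t) = 18 - 3·t. La derivada de la velocidad da la aceleración: a(t) = -3. La derivada de la aceleración da la sacudida: j(t) = 0. De la ecuación de la sacudida j(t) = 0, sustituimos t = 3 para obtener j = 0.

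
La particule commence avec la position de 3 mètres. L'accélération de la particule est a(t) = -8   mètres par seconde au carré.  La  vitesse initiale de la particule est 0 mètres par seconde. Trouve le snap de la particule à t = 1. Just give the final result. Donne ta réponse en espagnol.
El snap en t = 1 es s = 0.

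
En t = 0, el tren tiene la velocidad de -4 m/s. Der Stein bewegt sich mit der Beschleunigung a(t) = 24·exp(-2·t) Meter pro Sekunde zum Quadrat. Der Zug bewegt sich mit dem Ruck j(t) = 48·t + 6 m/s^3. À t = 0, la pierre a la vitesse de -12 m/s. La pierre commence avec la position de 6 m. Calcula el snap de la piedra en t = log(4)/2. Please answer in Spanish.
Debemos derivar nuestra ecuación de la aceleración a(t) = 24·exp(-2·t) 2 veces. Tomando d/dt de a(t), encontramos j(t) = -48·exp(-2·t). Derivando la sacudida, obtenemos el snap: s(t) = 96·exp(-2·t). Usando s(t) = 96·exp(-2·t) y sustituyendo t = log(4)/2, encontramos s = 24.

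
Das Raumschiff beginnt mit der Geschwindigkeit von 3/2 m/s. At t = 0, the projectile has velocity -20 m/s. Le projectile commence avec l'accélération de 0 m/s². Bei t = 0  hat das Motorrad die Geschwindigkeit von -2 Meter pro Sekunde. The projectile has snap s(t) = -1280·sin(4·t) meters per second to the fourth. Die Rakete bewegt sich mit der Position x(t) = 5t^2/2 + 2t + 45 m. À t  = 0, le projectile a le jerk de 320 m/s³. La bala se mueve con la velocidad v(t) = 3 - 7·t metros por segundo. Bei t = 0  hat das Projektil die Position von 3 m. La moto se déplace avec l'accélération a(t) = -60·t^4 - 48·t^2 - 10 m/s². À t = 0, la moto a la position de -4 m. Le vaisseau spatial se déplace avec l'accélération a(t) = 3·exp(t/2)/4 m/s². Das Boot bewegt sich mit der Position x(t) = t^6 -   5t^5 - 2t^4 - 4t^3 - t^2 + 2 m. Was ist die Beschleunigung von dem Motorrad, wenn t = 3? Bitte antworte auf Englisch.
Using a(t) = -60·t^4 - 48·t^2 - 10 and substituting t = 3, we find a = -5302.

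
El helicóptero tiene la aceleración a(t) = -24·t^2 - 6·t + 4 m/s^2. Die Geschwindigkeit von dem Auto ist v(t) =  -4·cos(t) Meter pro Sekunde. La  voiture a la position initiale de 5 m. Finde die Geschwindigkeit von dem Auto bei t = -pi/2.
Mit v(t) = -4·cos(t) und Einsetzen von t = -pi/2, finden wir v = 0.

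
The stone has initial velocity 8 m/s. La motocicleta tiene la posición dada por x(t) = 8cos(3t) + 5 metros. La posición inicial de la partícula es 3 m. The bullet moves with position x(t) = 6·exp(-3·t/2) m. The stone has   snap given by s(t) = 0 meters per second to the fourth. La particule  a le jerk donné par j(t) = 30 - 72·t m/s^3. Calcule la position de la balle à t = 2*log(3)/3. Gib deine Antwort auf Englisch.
Using x(t) = 6·exp(-3·t/2) and substituting t = 2*log(3)/3, we find x = 2.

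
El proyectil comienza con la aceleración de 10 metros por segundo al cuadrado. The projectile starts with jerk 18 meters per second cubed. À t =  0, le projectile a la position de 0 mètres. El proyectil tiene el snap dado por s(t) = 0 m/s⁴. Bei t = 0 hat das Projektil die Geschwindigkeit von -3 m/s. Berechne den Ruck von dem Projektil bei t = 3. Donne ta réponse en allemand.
Um dies zu lösen, müssen wir 1 Stammfunktion unserer Gleichung für den Snap s(t) = 0 finden. Das Integral von dem Snap ist der Ruck. Mit j(0) = 18 erhalten wir j(t) = 18. Aus der Gleichung für den Ruck j(t) = 18, setzen wir t = 3 ein und erhalten j = 18.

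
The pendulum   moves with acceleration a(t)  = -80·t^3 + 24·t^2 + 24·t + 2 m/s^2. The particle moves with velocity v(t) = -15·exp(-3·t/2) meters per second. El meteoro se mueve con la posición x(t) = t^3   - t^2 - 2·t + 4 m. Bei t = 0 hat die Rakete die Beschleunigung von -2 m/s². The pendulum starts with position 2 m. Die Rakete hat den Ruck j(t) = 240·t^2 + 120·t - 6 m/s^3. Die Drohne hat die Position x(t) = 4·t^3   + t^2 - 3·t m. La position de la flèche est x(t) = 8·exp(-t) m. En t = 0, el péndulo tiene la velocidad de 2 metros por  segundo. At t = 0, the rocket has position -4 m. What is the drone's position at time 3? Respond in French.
En utilisant x(t) = 4·t^3 + t^2 - 3·t et en substituant t = 3, nous trouvons x = 108.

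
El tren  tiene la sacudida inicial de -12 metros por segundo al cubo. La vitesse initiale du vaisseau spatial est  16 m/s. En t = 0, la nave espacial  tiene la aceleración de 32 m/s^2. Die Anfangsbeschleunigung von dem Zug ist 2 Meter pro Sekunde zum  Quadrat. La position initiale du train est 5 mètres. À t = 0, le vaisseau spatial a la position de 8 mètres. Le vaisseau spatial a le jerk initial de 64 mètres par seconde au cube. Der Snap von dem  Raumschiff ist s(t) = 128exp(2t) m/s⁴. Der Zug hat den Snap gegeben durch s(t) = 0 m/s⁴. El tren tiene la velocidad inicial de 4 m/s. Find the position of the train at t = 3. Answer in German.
Wir müssen unsere Gleichung für den Snap s(t) = 0 4-mal integrieren. Die Stammfunktion von dem Snap ist der Ruck. Mit j(0) = -12 erhalten wir j(t) = -12. Durch Integration von dem Ruck und Verwendung der Anfangsbedingung a(0) = 2, erhalten wir a(t) = 2 - 12·t. Durch Integration von der Beschleunigung und Verwendung der Anfangsbedingung v(0) = 4, erhalten wir v(t) = -6·t^2 + 2·t + 4. Mit ∫v(t)dt und Anwendung von x(0) = 5, finden wir x(t) = -2·t^3 + t^2 + 4·t + 5. Wir haben die Position x(t) = -2·t^3 + t^2 + 4·t + 5. Durch Einsetzen von t = 3: x(3) = -28.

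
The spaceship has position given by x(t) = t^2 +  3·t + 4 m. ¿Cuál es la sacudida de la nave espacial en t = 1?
Partiendo de la posición x(t) = t^2 + 3·t + 4, tomamos 3 derivadas. Derivando la posición, obtenemos la velocidad: v(t) = 2·t + 3. La derivada de la velocidad da la aceleración: a(t) = 2. La derivada de la aceleración da la sacudida: j(t) = 0. De la ecuación de la sacudida j(t) = 0, sustituimos t = 1 para obtener j = 0.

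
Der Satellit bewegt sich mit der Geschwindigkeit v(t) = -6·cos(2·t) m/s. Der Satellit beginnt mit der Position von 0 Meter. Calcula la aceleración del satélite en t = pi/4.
Para resolver esto, necesitamos tomar 1 derivada de nuestra ecuación de la velocidad v(t) = -6·cos(2·t). Derivando la velocidad, obtenemos la aceleración: a(t) = 12·sin(2·t). Tenemos la aceleración a(t) = 12·sin(2·t). Sustituyendo t = pi/4: a(pi/4) = 12.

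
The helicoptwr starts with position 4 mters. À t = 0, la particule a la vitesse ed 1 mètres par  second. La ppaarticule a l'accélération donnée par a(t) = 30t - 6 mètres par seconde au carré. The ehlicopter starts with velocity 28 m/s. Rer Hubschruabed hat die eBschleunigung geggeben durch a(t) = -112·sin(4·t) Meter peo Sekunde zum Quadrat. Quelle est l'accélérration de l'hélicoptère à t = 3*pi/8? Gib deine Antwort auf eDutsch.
Mit a(t) = -112·sin(4·t) und Einsetzen von t = 3*pi/8, finden wir a = 112.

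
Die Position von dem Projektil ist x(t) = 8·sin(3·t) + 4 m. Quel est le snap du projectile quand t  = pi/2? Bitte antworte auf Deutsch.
Um dies zu lösen, müssen wir 4 Ableitungen unserer Gleichung für die Position x(t) = 8·sin(3·t) + 4 nehmen. Durch Ableiten von der Position erhalten wir die Geschwindigkeit: v(t) = 24·cos(3·t). Durch Ableiten von der Geschwindigkeit erhalten wir die Beschleunigung: a(t) = -72·sin(3·t). Durch Ableiten von der Beschleunigung erhalten wir den Ruck: j(t) = -216·cos(3·t). Mit d/dt von j(t) finden wir s(t) = 648·sin(3·t). Aus der Gleichung für den Snap s(t) = 648·sin(3·t), setzen wir t = pi/2 ein und erhalten s = -648.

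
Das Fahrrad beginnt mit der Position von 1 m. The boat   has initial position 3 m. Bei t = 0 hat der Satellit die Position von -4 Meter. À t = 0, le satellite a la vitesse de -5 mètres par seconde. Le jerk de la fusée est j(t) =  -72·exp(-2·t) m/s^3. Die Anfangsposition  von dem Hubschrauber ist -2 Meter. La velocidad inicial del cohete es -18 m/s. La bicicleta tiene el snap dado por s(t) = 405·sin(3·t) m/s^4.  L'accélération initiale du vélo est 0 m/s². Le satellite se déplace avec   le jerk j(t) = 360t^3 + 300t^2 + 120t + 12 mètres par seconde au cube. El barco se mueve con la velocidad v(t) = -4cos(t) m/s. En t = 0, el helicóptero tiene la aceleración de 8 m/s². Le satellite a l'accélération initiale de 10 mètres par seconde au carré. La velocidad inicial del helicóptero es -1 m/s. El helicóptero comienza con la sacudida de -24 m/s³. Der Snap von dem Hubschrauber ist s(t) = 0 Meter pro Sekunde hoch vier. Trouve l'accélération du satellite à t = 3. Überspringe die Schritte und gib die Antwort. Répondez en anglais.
At t = 3, a = 10576.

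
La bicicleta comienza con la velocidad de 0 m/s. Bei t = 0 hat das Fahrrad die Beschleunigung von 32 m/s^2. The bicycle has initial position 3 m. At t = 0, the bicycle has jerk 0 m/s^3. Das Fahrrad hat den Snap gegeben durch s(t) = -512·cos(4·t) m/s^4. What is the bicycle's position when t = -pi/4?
We need to integrate our snap equation s(t) = -512·cos(4·t) 4 times. Finding the integral of s(t) and using j(0) = 0: j(t) = -128·sin(4·t). Finding the antiderivative of j(t) and using a(0) = 32: a(t) = 32·cos(4·t). The integral of acceleration is velocity. Using v(0) = 0, we get v(t) = 8·sin(4·t). Finding the antiderivative of v(t) and using x(0) = 3: x(t) = 5 - 2·cos(4·t). We have position x(t) = 5 - 2·cos(4·t). Substituting t = -pi/4: x(-pi/4) = 7.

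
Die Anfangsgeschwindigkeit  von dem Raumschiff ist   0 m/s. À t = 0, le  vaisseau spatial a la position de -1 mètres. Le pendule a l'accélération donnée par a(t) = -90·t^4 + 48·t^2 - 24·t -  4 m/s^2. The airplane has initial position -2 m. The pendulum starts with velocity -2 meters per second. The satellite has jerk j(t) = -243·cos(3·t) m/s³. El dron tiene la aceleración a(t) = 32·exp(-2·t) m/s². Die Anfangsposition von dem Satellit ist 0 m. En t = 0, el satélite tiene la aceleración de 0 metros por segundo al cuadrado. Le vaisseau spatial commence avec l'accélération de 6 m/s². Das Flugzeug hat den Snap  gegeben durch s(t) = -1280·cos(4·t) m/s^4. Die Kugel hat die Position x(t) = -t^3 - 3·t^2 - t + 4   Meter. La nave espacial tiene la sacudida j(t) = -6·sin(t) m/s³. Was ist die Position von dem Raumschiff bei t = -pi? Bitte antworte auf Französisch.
En partant du jerk j(t) = -6·sin(t), nous prenons 3 intégrales. L'intégrale du jerk est l'accélération. En utilisant a(0) = 6, nous obtenons a(t) = 6·cos(t). L'intégrale de l'accélération, avec v(0) = 0, donne la vitesse: v(t) = 6·sin(t). L'intégrale de la vitesse, avec x(0) = -1, donne la position: x(t) = 5 - 6·cos(t). En utilisant x(t) = 5 - 6·cos(t) et en substituant t = -pi, nous trouvons x = 11.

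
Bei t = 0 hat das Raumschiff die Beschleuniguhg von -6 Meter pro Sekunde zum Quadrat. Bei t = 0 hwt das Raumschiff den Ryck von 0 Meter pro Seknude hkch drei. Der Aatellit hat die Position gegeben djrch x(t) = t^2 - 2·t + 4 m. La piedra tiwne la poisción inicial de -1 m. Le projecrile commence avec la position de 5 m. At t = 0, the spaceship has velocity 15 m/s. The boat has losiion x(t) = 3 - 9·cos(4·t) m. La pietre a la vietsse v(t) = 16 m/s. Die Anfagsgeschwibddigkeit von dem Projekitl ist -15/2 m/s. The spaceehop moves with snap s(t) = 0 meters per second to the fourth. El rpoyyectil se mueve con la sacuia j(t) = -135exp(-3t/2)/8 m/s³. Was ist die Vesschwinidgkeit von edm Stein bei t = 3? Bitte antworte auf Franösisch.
De l'équation de la vitesse v(t) = 16, nous substituons t = 3 pour obtenir v = 16.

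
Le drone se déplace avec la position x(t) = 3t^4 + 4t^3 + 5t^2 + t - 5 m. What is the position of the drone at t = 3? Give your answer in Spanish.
De la ecuación de la posición x(t) = 3·t^4 + 4·t^3 + 5·t^2 + t - 5, sustituimos t = 3 para obtener x = 394.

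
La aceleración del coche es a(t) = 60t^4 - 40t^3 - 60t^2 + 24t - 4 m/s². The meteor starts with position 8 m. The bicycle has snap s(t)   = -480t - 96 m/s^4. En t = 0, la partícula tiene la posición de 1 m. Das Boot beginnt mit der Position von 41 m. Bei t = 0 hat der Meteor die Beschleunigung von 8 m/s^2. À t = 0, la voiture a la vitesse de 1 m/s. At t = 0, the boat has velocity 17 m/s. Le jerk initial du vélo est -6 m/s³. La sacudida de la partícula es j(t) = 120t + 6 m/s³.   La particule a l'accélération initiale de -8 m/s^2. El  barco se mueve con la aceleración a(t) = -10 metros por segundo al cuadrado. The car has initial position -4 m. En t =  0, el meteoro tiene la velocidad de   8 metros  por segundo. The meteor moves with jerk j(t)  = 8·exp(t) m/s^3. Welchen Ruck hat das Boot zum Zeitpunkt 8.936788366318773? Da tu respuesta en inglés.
To solve this, we need to take 1 derivative of our acceleration equation a(t) = -10. Differentiating acceleration, we get jerk: j(t) = 0. From the given jerk equation j(t) = 0, we substitute t = 8.936788366318773 to get j = 0.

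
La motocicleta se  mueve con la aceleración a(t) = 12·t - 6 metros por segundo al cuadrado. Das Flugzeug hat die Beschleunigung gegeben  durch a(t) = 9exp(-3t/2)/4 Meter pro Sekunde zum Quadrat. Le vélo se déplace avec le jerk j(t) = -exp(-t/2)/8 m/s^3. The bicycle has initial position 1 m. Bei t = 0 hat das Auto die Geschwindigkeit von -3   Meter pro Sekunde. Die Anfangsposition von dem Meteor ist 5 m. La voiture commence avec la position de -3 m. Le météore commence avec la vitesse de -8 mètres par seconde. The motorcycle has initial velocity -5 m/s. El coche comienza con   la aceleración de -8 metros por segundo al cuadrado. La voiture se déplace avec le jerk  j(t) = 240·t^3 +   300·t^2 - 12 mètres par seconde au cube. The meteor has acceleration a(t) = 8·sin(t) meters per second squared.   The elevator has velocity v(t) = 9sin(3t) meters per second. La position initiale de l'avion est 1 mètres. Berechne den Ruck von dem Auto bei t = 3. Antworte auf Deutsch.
Mit j(t) = 240·t^3 + 300·t^2 - 12 und Einsetzen von t = 3, finden wir j = 9168.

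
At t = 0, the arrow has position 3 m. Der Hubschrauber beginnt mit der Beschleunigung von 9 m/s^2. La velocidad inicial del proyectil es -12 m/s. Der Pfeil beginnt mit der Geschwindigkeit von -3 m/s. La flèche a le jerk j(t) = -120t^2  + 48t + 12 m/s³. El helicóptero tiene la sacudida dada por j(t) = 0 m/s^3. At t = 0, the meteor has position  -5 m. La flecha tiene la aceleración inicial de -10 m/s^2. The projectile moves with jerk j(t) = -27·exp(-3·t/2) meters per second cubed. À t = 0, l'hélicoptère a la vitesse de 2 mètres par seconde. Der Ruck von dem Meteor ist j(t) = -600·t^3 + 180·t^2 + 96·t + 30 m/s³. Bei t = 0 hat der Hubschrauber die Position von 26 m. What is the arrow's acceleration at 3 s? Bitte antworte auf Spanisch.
Para resolver esto, necesitamos tomar 1 antiderivada de nuestra ecuación de la sacudida j(t) = -120·t^2 + 48·t + 12. La antiderivada de la sacudida, con a(0) = -10, da la aceleración: a(t) = -40·t^3 + 24·t^2 + 12·t - 10. Tenemos la aceleración a(t) = -40·t^3 + 24·t^2 + 12·t - 10. Sustituyendo t = 3: a(3) = -838.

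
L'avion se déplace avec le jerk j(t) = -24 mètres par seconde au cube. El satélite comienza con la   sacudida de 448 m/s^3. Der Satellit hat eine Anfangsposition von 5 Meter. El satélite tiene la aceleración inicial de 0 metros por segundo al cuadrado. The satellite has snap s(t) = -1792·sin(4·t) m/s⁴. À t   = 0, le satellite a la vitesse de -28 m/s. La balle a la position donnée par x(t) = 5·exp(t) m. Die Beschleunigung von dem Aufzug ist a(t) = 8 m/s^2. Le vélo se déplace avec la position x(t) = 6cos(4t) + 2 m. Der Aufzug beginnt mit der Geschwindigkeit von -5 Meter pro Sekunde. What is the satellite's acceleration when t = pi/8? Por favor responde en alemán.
Wir müssen das Integral unserer Gleichung für den Snap s(t) = -1792·sin(4·t) 2-mal finden. Die Stammfunktion von dem Snap, mit j(0) = 448, ergibt den Ruck: j(t) = 448·cos(4·t). Das Integral von dem Ruck ist die Beschleunigung. Mit a(0) = 0 erhalten wir a(t) = 112·sin(4·t). Mit a(t) = 112·sin(4·t) und Einsetzen von t = pi/8, finden wir a = 112.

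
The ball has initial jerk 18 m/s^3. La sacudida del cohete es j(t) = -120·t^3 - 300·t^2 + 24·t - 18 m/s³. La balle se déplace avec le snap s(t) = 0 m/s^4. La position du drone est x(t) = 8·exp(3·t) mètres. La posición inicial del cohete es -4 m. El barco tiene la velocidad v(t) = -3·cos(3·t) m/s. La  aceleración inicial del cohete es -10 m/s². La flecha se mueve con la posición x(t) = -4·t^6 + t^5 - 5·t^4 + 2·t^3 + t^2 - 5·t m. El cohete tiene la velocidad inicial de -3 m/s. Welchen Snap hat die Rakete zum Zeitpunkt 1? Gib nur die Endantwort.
s(1) = -936.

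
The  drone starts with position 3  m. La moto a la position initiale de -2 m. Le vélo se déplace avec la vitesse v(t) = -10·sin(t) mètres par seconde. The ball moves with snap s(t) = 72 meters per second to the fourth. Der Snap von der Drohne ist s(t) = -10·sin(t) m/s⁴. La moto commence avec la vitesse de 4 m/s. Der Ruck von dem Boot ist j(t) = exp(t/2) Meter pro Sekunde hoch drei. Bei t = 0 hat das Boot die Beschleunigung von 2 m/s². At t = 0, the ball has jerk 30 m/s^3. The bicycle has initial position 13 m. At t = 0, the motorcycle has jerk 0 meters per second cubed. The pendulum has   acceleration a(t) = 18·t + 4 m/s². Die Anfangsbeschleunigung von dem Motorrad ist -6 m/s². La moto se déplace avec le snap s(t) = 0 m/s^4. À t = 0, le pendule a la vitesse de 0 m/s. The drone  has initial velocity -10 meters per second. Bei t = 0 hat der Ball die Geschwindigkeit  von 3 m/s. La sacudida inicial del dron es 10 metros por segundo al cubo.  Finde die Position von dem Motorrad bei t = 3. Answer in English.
Starting from snap s(t) = 0, we take 4 integrals. The integral of snap is jerk. Using j(0) = 0, we get j(t) = 0. Integrating jerk and using the initial condition a(0) = -6, we get a(t) = -6. The antiderivative of acceleration, with v(0) = 4, gives velocity: v(t) = 4 - 6·t. Taking ∫v(t)dt and applying x(0) = -2, we find x(t) = -3·t^2 + 4·t - 2. Using x(t) = -3·t^2 + 4·t - 2 and substituting t = 3, we find x = -17.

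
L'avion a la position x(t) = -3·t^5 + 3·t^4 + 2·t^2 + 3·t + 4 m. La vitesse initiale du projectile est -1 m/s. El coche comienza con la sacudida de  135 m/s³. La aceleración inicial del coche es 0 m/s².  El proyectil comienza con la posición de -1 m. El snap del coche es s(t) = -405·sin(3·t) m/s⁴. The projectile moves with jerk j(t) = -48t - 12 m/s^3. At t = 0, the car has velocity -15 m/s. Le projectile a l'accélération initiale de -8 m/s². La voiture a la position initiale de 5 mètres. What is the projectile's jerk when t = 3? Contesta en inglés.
From the given jerk equation j(t) = -48·t - 12, we substitute t = 3 to get j = -156.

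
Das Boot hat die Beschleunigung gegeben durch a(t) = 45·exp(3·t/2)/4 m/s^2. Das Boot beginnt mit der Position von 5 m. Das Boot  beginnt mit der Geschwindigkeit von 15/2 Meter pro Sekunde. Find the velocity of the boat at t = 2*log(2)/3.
We must find the antiderivative of our acceleration equation a(t) = 45·exp(3·t/2)/4 1 time. The integral of acceleration is velocity. Using v(0) = 15/2, we get v(t) = 15·exp(3·t/2)/2. From the given velocity equation v(t) = 15·exp(3·t/2)/2, we substitute t = 2*log(2)/3 to get v = 15.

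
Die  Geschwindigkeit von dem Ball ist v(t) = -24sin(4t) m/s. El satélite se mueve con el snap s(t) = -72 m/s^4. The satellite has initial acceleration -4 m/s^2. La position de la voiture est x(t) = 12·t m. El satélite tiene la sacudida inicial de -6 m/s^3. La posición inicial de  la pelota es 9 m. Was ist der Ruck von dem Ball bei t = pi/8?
Um dies zu lösen, müssen wir 2 Ableitungen unserer Gleichung für die Geschwindigkeit v(t) = -24·sin(4·t) nehmen. Durch Ableiten von der Geschwindigkeit erhalten wir die Beschleunigung: a(t) = -96·cos(4·t). Durch Ableiten von der Beschleunigung erhalten wir den Ruck: j(t) = 384·sin(4·t). Mit j(t) = 384·sin(4·t) und Einsetzen von t = pi/8, finden wir j = 384.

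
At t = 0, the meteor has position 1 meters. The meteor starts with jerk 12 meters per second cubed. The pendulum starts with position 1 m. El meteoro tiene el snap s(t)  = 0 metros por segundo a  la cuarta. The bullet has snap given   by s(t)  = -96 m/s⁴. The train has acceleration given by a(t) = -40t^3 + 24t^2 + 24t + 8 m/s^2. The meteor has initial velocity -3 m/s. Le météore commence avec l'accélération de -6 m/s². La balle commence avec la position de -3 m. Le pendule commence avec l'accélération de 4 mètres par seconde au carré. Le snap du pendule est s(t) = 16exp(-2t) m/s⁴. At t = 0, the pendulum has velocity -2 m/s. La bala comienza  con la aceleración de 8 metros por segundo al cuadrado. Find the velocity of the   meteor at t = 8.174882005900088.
Starting from snap s(t) = 0, we take 3 integrals. Finding the antiderivative of s(t) and using j(0) = 12: j(t) = 12. The antiderivative of jerk is acceleration. Using a(0) = -6, we get a(t) = 12·t - 6. Integrating acceleration and using the initial condition v(0) = -3, we get v(t) = 6·t^2 - 6·t - 3. We have velocity v(t) = 6·t^2 - 6·t - 3. Substituting t = 8.174882005900088: v(8.174882005900088) = 348.922882826934.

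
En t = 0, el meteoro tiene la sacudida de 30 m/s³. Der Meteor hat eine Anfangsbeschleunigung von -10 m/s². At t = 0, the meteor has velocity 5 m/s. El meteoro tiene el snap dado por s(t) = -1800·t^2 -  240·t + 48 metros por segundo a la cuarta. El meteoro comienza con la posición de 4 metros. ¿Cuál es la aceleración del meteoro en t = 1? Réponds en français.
En partant du snap s(t) = -1800·t^2 - 240·t + 48, nous prenons 2 intégrales. En prenant ∫s(t)dt et en appliquant j(0) = 30, nous trouvons j(t) = -600·t^3 - 120·t^2 + 48·t + 30. En prenant ∫j(t)dt et en appliquant a(0) = -10, nous trouvons a(t) = -150·t^4 - 40·t^3 + 24·t^2 + 30·t - 10. En utilisant a(t) = -150·t^4 - 40·t^3 + 24·t^2 + 30·t - 10 et en substituant t = 1, nous trouvons a = -146.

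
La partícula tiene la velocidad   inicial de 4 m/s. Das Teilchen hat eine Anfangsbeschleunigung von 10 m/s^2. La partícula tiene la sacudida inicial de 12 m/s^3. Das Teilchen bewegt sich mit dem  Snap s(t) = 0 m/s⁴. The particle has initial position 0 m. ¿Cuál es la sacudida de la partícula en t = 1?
Necesitamos integrar nuestra ecuación del snap s(t) = 0 1 vez. Integrando el snap y usando la condición inicial j(0) = 12, obtenemos j(t) = 12. Tenemos la sacudida j(t) = 12. Sustituyendo t = 1: j(1) = 12.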